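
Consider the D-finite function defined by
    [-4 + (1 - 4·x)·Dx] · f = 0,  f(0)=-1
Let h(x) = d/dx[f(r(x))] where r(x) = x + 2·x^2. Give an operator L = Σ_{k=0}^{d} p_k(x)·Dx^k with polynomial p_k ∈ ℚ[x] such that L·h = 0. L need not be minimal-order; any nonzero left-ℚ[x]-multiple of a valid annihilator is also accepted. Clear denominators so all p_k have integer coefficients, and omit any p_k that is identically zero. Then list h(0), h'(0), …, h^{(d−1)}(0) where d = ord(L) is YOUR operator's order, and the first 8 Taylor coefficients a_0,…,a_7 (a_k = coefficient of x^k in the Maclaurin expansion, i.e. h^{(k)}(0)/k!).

L = (12 + 48·x + 96·x^2) + (-1 + 24·x^2 + 32·x^3)·Dx  (order 1).
h: a_k = -4, -48, -384, -2816, -19200, -125952, -802816, -5013504, …
ICs: h(0) = -4.

f: a_k = -1, -4, -16, -64, -256, -1024, -4096, -16384, …
f∘r: x↦r, Dx↦Dx/r' in L_f ⇒ L₀.
h₀' ⇒ L via d/dx closure of L₀.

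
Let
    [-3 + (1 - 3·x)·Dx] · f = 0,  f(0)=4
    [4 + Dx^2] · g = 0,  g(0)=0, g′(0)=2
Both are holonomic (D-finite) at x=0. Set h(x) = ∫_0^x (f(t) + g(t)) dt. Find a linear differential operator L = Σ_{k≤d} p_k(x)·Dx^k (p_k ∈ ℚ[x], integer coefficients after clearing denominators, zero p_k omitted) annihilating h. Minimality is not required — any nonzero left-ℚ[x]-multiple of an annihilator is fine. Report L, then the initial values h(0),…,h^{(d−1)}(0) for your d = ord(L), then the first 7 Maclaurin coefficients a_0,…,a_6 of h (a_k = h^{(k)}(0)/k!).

L = (348 - 144·x + 216·x^2)·Dx + (-44 + 180·x - 216·x^2 + 216·x^3)·Dx^2 + (87 - 36·x + 54·x^2)·Dx^3 + (-11 + 45·x - 54·x^2 + 54·x^3)·Dx^4  (order 4).
h: a_k = 0, 4, 7, 12, 80/3, 324/5, 7292/45, …
ICs: h(0) = 0, h′(0) = 4, h′′(0) = 14, h′′′(0) = 72.

f: a_k = 4, 12, 36, 108, 324, 972, 2916, …
g: a_k = 0, 2, 0, -4/3, 0, 4/15, 0, …
Weyl lclm of L_f,L_g ⇒ L₀ (ord ≤ 3).
Integrate: L := L₀·Dx.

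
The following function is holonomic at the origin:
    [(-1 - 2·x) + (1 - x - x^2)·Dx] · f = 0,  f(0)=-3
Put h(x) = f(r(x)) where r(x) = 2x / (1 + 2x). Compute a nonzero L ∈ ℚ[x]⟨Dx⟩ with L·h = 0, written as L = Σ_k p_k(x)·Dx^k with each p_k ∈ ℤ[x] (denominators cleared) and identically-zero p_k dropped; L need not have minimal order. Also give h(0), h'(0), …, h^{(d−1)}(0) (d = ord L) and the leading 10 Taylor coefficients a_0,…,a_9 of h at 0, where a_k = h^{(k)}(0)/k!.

L = (2 + 12·x) + (-1 - 4·x + 8·x^3)·Dx  (order 1).
h: a_k = -3, -6, -12, 0, -48, 96, -384, 1152, -3840, 12288, …
ICs: h(0) = -3.

f: a_k = -3, -3, -6, -9, -15, -24, -39, -63, -102, -165, …
L₀ from L_f via x↦r, Dx↦r'^{-1}Dx.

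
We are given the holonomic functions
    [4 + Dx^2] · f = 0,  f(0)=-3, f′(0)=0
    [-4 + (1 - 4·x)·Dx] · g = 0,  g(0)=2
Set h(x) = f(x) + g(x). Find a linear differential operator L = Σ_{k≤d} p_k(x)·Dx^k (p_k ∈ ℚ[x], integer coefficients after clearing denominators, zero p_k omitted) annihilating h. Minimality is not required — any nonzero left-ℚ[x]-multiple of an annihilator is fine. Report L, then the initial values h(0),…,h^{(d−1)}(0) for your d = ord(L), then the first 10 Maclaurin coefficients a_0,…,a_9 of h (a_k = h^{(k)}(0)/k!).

L = (-400 + 128·x - 256·x^2) + (36 - 176·x + 192·x^2 - 256·x^3)·Dx + (-100 + 32·x - 64·x^2)·Dx^2 + (9 - 44·x + 48·x^2 - 64·x^3)·Dx^3  (order 3).
h: a_k = -1, 8, 38, 128, 510, 2048, 122884/15, 32768, 13762558/105, 524288, …
ICs: h(0) = -1, h′(0) = 8, h′′(0) = 76.

f: a_k = -3, 0, 6, 0, -2, 0, 4/15, 0, -2/105, 0, …
g: a_k = 2, 8, 32, 128, 512, 2048, 8192, 32768, 131072, 524288, …
L₀ := lclm(L_f,L_g); ord L₀ ≤ 2+1.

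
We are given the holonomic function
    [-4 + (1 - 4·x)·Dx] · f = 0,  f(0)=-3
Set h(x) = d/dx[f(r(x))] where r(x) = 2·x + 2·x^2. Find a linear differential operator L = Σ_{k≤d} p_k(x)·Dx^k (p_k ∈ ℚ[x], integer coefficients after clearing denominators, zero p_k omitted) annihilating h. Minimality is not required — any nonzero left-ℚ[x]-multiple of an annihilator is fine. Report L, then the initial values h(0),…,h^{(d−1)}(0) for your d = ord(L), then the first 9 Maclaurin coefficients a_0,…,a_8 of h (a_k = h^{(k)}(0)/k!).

L = (18 + 48·x + 48·x^2) + (-1 + 6·x + 24·x^2 + 16·x^3)·Dx  (order 1).
h: a_k = -24, -432, -5760, -68352, -760320, -8119296, -84295680, -857309184, -8582823936, …
ICs: h(0) = -24.

f: a_k = -3, -12, -48, -192, -768, -3072, -12288, -49152, -196608, …
Substitute x→r, Dx→(1/r')Dx; clear ⇒ L₀.
h₀' ⇒ L via d/dx closure of L₀.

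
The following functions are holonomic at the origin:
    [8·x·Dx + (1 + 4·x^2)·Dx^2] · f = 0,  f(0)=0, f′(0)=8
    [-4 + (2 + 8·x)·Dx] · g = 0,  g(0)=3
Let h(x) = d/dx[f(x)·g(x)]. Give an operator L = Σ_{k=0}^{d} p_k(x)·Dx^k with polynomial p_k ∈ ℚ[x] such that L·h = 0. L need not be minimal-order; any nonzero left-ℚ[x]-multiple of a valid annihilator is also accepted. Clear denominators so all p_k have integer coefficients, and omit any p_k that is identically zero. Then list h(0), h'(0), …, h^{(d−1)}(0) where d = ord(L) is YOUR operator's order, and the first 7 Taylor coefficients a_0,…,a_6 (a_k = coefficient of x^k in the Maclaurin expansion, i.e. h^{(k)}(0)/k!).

f: a_k = 0, 8, 0, -32/3, 0, 128/5, 0, …
g: a_k = 3, 6, -6, 12, -30, 84, -252, …
f·g: L₀ = L_f ⊗_s L_g, ord ≤ 2·1.
h₀' ⇒ L via d/dx closure of L₀.
L = (-4 + 160·x + 320·x^2 - 384·x^3 - 192·x^4) + (16 + 120·x + 432·x^2 + 544·x^3 - 1344·x^4 - 768·x^5)·Dx + (3 + 20·x + 24·x^2 - 16·x^3 - 16·x^4 - 384·x^5 - 256·x^6)·Dx^2  (order 2).
h: a_k = 24, 96, -240, 128, -496, 20928/5, -72416/5, …
ICs: h(0) = 24, h′(0) = 96.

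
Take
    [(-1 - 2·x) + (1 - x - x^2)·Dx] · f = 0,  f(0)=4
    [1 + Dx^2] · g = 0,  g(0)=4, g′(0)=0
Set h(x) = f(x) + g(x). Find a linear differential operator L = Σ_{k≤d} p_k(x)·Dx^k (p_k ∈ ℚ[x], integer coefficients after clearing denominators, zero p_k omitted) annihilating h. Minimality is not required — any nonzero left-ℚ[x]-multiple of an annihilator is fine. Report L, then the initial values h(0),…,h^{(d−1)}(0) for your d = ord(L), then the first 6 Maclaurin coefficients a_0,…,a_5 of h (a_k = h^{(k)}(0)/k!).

L = (19 + 48·x + 31·x^2 + 24·x^3 + 5·x^4 + 2·x^5) + (-5 + x + 4·x^2 + 7·x^3 + 6·x^4 + 3·x^5 + x^6)·Dx + (19 + 48·x + 31·x^2 + 24·x^3 + 5·x^4 + 2·x^5)·Dx^2 + (-5 + x + 4·x^2 + 7·x^3 + 6·x^4 + 3·x^5 + x^6)·Dx^3  (order 3).
h: a_k = 8, 4, 6, 12, 121/6, 32, …
ICs: h(0) = 8, h′(0) = 4, h′′(0) = 12.

f: a_k = 4, 4, 8, 12, 20, 32, …
g: a_k = 4, 0, -2, 0, 1/6, 0, …
h₀=f+g: left-lcm gives L₀, ord ≤ 3.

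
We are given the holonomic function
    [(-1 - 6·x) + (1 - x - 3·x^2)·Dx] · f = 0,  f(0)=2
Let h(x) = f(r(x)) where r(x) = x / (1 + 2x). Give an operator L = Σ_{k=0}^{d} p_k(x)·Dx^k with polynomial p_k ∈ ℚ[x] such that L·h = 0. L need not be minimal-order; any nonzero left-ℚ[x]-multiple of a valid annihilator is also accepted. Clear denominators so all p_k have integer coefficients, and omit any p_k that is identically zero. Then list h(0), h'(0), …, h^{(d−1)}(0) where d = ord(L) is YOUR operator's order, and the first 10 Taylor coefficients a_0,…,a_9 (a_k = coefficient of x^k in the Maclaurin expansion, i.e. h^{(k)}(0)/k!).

f: a_k = 2, 2, 8, 14, 38, 80, 194, 434, 1016, 2318, …
Change of var in L_f (x↦r) gives L₀.
L = (1 + 8·x) + (-1 - 5·x - 5·x^2 + 2·x^3)·Dx  (order 1).
h: a_k = 2, 2, 4, -10, 34, -112, 370, -1222, 4036, -13330, …
ICs: h(0) = 2.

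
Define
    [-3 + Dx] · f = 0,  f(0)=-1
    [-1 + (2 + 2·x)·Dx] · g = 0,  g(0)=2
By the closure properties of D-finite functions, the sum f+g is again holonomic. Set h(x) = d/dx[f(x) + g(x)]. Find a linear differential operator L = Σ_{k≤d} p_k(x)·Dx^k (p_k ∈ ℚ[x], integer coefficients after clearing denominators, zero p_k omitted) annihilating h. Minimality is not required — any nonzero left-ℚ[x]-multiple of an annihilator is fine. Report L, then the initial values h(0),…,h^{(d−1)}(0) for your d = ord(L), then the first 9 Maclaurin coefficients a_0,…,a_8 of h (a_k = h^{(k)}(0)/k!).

L = (-27 - 18·x) + (-33 - 72·x - 36·x^2)·Dx + (14 + 26·x + 12·x^2)·Dx^2  (order 2).
h: a_k = -2, -19/2, -105/8, -221/16, -1261/128, -8091/1280, -14397/5120, -108327/71680, -334647/1146880, …
ICs: h(0) = -2, h′(0) = -19/2.

f: a_k = -1, -3, -9/2, -9/2, -27/8, -81/40, -81/80, -243/560, -729/4480, …
g: a_k = 2, 1, -1/4, 1/8, -5/64, 7/128, -21/512, 33/1024, -429/16384, …
L₀ := lclm(L_f,L_g); ord L₀ ≤ 1+1.
Differentiate: ansatz ord ≤ ord L₀ ⇒ L.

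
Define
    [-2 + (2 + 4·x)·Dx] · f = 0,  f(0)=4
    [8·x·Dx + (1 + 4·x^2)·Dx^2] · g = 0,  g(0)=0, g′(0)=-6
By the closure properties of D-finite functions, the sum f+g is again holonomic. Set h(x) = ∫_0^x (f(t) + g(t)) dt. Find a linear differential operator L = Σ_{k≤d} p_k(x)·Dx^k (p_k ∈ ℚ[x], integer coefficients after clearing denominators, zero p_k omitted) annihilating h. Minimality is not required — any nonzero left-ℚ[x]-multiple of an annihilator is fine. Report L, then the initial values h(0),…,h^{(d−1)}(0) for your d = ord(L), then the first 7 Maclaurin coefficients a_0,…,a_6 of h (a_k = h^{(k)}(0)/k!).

L = (-8 - 40·x + 96·x^2 + 96·x^3)·Dx^2 + (-11 - 32·x + 40·x^2 + 384·x^3 + 336·x^4)·Dx^3 + (-1 + 6·x + 24·x^2 + 48·x^3 + 112·x^4 + 96·x^5)·Dx^4  (order 4).
h: a_k = 0, 4, -1, -2/3, 5/2, -1/2, -157/60, …
ICs: h(0) = 0, h′(0) = 4, h′′(0) = -2, h′′′(0) = -4.

f: a_k = 4, 4, -2, 2, -5/2, 7/2, -21/4, …
g: a_k = 0, -6, 0, 8, 0, -96/5, 0, …
L₀ := lclm(L_f,L_g); ord L₀ ≤ 1+2.
∫: right-multiply L₀ by Dx.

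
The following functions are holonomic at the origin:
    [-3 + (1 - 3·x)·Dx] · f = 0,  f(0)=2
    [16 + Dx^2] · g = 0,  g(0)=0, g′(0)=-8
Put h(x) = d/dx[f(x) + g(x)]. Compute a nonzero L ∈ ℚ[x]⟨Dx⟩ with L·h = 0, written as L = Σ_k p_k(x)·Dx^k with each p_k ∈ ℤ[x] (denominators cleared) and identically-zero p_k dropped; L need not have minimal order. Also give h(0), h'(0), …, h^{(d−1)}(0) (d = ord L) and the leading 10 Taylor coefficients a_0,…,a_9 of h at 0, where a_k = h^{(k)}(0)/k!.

L = (5952 - 4608·x + 6912·x^2) + (-560 + 2448·x - 3456·x^2 + 3456·x^3)·Dx + (372 - 288·x + 432·x^2)·Dx^2 + (-35 + 153·x - 216·x^2 + 216·x^3)·Dx^3  (order 3).
h: a_k = -2, 36, 226, 648, 7034/3, 8748, 1379858/45, 104976, 111598514/315, 1180980, …
ICs: h(0) = -2, h′(0) = 36, h′′(0) = 452.

f: a_k = 2, 6, 18, 54, 162, 486, 1458, 4374, 13122, 39366, …
g: a_k = 0, -8, 0, 64/3, 0, -256/15, 0, 2048/315, 0, -4096/2835, …
h₀=f+g: left-lcm gives L₀, ord ≤ 3.
h=h₀': d/dx-closure on L₀ ⇒ L.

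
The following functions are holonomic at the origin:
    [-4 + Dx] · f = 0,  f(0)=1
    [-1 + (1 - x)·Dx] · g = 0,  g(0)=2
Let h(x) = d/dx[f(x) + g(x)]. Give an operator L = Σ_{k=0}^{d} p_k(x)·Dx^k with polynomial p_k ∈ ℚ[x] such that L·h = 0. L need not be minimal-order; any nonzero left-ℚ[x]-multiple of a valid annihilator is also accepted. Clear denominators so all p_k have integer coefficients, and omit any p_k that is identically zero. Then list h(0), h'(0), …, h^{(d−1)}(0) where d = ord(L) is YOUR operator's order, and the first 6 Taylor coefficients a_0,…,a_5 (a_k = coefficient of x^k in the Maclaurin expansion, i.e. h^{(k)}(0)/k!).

L = (-4 + 16·x) + (5 - 16·x + 8·x^2)·Dx + (-1 + 3·x - 2·x^2)·Dx^2  (order 2).
h: a_k = 6, 20, 38, 152/3, 158/3, 692/15, …
ICs: h(0) = 6, h′(0) = 20.

f: a_k = 1, 4, 8, 32/3, 32/3, 128/15, …
g: a_k = 2, 2, 2, 2, 2, 2, …
f+g: L₀ = lclm(L_f,L_g), ord ≤ 1+1.
Derive L from L₀ (diff closure).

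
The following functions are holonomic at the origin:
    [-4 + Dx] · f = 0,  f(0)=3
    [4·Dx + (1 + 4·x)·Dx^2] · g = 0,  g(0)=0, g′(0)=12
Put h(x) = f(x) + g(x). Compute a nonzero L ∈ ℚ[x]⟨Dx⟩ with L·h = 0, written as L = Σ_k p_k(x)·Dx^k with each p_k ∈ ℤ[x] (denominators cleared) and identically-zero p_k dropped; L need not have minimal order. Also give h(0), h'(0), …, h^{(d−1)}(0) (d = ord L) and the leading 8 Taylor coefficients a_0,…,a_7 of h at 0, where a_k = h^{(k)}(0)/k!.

f: a_k = 3, 12, 24, 32, 32, 128/5, 256/15, 1024/105, …
g: a_k = 0, 12, -24, 64, -192, 3072/5, -2048, 49152/7, …
Weyl lclm of L_f,L_g ⇒ L₀ (ord ≤ 3).
L = (-24 - 32·x)·Dx + (2 - 16·x - 32·x^2)·Dx^2 + (1 + 6·x + 8·x^2)·Dx^3  (order 3).
h: a_k = 3, 24, 0, 96, -160, 640, -30464/15, 105472/15, …
ICs: h(0) = 3, h′(0) = 24, h′′(0) = 0.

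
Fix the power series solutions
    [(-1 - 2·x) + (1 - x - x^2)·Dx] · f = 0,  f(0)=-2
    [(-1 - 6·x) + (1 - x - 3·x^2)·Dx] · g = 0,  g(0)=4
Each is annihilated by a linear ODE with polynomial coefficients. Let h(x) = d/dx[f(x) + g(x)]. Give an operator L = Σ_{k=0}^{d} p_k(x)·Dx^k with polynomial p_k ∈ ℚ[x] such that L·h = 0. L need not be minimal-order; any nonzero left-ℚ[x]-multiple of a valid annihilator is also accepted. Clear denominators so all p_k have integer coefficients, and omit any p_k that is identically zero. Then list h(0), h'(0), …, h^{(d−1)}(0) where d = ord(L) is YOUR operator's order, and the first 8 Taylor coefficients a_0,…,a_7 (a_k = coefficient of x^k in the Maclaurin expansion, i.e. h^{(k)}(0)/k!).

f: a_k = -2, -2, -4, -6, -10, -16, -26, -42, …
g: a_k = 4, 4, 16, 28, 76, 160, 388, 868, …
L₀ := lclm(L_f,L_g); ord L₀ ≤ 1+1.
h=h₀': d/dx-closure on L₀ ⇒ L.
L = (-6 - 168·x - 180·x^2 - 600·x^3 - 930·x^4 - 792·x^5 + 324·x^6) + (6 + 42·x + 48·x^2 + 72·x^3 - 138·x^4 - 894·x^5 - 360·x^6 + 216·x^7)·Dx + (-1 + 2·x - 9·x^2 + 82·x^4 - 6·x^5 - 143·x^6 - 24·x^7 + 27·x^8)·Dx^2  (order 2).
h: a_k = 2, 24, 66, 264, 720, 2172, 5782, 15712, …
ICs: h(0) = 2, h′(0) = 24.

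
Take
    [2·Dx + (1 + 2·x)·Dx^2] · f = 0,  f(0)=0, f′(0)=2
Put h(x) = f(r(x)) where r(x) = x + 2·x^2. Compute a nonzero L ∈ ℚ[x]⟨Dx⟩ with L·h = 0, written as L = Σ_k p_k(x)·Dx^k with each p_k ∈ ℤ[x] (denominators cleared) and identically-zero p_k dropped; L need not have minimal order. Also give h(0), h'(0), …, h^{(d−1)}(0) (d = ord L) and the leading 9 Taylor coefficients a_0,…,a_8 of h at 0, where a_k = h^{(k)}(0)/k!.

L = (-2 + 8·x + 16·x^2)·Dx + (1 + 6·x + 12·x^2 + 16·x^3)·Dx^2  (order 2).
h: a_k = 0, 2, 2, -16/3, 4, 32/5, -64/3, 128/7, 32, …
ICs: h(0) = 0, h′(0) = 2.

f: a_k = 0, 2, -2, 8/3, -4, 32/5, -32/3, 128/7, -32, …
h₀=f(r): pull back L_f along r ⇒ L₀.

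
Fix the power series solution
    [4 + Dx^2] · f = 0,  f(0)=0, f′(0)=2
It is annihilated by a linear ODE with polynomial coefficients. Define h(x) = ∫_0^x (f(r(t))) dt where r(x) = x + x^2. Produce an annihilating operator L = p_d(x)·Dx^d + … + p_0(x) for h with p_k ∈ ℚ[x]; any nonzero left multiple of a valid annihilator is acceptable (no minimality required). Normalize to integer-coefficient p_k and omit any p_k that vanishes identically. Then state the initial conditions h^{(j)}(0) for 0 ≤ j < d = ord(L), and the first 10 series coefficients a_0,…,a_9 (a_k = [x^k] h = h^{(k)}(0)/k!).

L = (4 + 24·x + 48·x^2 + 32·x^3)·Dx - 2·Dx^2 + (1 + 2·x)·Dx^3  (order 3).
h: a_k = 0, 0, 1, 2/3, -1/3, -4/5, -28/45, 0, 104/315, 112/405, …
ICs: h(0) = 0, h′(0) = 0, h′′(0) = 2.

f: a_k = 0, 2, 0, -4/3, 0, 4/15, 0, -8/315, 0, 4/2835, …
L₀ from L_f via x↦r, Dx↦r'^{-1}Dx.
h=∫₀ˣh₀: take L = L₀·Dx.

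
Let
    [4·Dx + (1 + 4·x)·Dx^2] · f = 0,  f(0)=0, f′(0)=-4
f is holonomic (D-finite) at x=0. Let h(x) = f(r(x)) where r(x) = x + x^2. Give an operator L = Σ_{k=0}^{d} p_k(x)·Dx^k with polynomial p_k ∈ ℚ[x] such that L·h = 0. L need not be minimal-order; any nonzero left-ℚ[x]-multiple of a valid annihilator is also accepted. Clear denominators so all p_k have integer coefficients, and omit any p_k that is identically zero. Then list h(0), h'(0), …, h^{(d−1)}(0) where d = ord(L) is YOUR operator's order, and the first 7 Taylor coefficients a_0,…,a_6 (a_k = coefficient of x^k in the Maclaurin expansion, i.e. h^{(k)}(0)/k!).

f: a_k = 0, -4, 8, -64/3, 64, -1024/5, 2048/3, …
Change of var in L_f (x↦r) gives L₀.
L = 2·Dx + (1 + 2·x)·Dx^2  (order 2).
h: a_k = 0, -4, 4, -16/3, 8, -64/5, 64/3, …
ICs: h(0) = 0, h′(0) = -4.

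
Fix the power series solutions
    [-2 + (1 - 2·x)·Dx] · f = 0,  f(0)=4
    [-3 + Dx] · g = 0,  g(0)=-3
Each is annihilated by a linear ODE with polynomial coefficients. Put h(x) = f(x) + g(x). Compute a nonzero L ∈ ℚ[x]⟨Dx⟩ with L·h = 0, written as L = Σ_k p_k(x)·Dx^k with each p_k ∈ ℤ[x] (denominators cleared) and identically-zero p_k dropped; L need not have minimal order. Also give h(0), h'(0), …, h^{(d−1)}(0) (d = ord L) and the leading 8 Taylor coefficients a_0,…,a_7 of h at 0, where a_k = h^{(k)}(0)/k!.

L = (-6 - 36·x) + (-1 + 36·x - 36·x^2)·Dx + (1 - 8·x + 12·x^2)·Dx^2  (order 2).
h: a_k = 1, -1, 5/2, 37/2, 431/8, 4877/40, 20237/80, 285991/560, …
ICs: h(0) = 1, h′(0) = -1.

f: a_k = 4, 8, 16, 32, 64, 128, 256, 512, …
g: a_k = -3, -9, -27/2, -27/2, -81/8, -243/40, -243/80, -729/560, …
h₀=f+g: left-lcm gives L₀, ord ≤ 2.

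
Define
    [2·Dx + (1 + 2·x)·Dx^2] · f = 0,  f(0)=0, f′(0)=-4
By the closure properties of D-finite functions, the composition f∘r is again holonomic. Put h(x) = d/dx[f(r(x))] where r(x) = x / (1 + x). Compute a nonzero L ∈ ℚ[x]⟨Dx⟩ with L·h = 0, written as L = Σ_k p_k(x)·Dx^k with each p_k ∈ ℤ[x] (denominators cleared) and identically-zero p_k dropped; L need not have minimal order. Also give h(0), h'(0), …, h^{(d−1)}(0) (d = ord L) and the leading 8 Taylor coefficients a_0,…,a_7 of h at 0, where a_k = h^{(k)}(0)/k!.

f: a_k = 0, -4, 4, -16/3, 8, -64/5, 64/3, -256/7, …
Substitute x→r, Dx→(1/r')Dx; clear ⇒ L₀.
h₀' ⇒ L via d/dx closure of L₀.
L = (4 + 6·x) + (1 + 4·x + 3·x^2)·Dx  (order 1).
h: a_k = -4, 16, -52, 160, -484, 1456, -4372, 13120, …
ICs: h(0) = -4.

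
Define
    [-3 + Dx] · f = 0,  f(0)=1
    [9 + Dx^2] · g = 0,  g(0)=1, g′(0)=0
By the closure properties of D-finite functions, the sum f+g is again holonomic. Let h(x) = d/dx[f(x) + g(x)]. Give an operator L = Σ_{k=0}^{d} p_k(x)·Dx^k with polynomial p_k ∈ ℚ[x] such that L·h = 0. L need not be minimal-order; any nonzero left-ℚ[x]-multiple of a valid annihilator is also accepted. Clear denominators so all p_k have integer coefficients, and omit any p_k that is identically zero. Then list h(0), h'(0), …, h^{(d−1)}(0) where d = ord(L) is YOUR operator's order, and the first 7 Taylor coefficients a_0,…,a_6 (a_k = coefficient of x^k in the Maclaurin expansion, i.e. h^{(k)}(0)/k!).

f: a_k = 1, 3, 9/2, 9/2, 27/8, 81/40, 81/80, …
g: a_k = 1, 0, -9/2, 0, 27/8, 0, -81/80, …
Sum ⇒ L₀ = lclm(L_f,L_g) in ℚ(x)⟨Dx⟩.
h₀' ⇒ L via d/dx closure of L₀.
L = 27 - 9·Dx + 3·Dx^2 - Dx^3  (order 3).
h: a_k = 3, 0, 27/2, 27, 81/8, 0, 243/80, …
ICs: h(0) = 3, h′(0) = 0, h′′(0) = 27.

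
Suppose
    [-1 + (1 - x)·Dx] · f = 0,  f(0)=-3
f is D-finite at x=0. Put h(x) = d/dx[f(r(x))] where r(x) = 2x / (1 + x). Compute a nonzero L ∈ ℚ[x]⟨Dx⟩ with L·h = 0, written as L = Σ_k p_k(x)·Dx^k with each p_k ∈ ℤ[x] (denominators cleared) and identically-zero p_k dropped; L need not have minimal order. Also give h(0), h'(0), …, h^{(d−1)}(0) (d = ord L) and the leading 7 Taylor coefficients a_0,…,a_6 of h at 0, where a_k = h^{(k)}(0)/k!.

f: a_k = -3, -3, -3, -3, -3, -3, -3, …
h₀=f(r): pull back L_f along r ⇒ L₀.
Differentiate: ansatz ord ≤ ord L₀ ⇒ L.
L = 2 + (-1 + x)·Dx  (order 1).
h: a_k = -6, -12, -18, -24, -30, -36, -42, …
ICs: h(0) = -6.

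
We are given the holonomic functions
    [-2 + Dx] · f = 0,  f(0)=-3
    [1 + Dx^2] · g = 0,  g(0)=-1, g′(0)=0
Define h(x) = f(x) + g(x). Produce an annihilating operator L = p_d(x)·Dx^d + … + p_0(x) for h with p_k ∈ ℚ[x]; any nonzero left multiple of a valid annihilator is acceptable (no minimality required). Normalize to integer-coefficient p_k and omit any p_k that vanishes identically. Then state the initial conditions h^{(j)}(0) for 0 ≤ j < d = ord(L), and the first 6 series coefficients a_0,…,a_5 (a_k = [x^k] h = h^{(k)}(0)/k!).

L = -2 + Dx - 2·Dx^2 + Dx^3  (order 3).
h: a_k = -4, -6, -11/2, -4, -49/24, -4/5, …
ICs: h(0) = -4, h′(0) = -6, h′′(0) = -11.

f: a_k = -3, -6, -6, -4, -2, -4/5, …
g: a_k = -1, 0, 1/2, 0, -1/24, 0, …
Sum ⇒ L₀ = lclm(L_f,L_g) in ℚ(x)⟨Dx⟩.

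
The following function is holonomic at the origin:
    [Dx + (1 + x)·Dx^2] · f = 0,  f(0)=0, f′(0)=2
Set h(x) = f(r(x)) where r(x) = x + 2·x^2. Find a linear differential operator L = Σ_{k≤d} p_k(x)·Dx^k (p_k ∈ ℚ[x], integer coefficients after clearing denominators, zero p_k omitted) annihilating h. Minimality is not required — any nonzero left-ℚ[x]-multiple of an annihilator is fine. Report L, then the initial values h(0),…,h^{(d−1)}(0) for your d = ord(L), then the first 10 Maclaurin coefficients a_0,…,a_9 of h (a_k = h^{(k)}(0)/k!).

f: a_k = 0, 2, -1, 2/3, -1/2, 2/5, -1/3, 2/7, -1/4, 2/9, …
L₀ from L_f via x↦r, Dx↦r'^{-1}Dx.
L = (-3 + 4·x + 8·x^2)·Dx + (1 + 5·x + 6·x^2 + 8·x^3)·Dx^2  (order 2).
h: a_k = 0, 2, 3, -10/3, -1/2, 22/5, -3, -26/7, 31/4, -10/9, …
ICs: h(0) = 0, h′(0) = 2.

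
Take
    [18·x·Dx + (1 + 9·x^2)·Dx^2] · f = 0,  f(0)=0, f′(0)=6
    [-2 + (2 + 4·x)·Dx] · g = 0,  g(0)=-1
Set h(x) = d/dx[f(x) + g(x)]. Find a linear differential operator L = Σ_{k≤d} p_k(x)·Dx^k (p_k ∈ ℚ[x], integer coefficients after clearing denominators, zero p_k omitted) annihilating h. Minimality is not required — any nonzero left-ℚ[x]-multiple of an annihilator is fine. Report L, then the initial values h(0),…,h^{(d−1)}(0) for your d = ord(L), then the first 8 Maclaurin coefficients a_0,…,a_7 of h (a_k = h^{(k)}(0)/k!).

f: a_k = 0, 6, 0, -18, 0, 486/5, 0, -4374/7, …
g: a_k = -1, -1, 1/2, -1/2, 5/8, -7/8, 21/16, -33/16, …
Sum ⇒ L₀ = lclm(L_f,L_g) in ℚ(x)⟨Dx⟩.
Differentiate: ansatz ord ≤ ord L₀ ⇒ L.
L = (-36 - 180·x + 972·x^2 + 972·x^3) + (-42 - 144·x + 720·x^2 + 3888·x^3 + 3402·x^4)·Dx + (-2 + 32·x + 108·x^2 + 396·x^3 + 1134·x^4 + 972·x^5)·Dx^2  (order 2).
h: a_k = 5, 1, -111/2, 5/2, 3853/8, 63/8, -70215/16, 429/16, …
ICs: h(0) = 5, h′(0) = 1.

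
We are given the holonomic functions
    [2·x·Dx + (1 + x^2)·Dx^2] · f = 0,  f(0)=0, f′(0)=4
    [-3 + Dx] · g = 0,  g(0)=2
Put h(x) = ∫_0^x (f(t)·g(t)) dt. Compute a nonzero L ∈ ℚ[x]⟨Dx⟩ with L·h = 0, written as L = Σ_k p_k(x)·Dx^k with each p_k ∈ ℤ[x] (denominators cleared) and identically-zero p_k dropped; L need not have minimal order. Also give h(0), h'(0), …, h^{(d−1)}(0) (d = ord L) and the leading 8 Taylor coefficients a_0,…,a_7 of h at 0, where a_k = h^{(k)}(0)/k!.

L = (9 - 6·x + 9·x^2)·Dx + (-6 + 2·x - 6·x^2)·Dx^2 + (1 + x^2)·Dx^3  (order 3).
h: a_k = 0, 0, 4, 8, 25/3, 28/5, 83/30, 9/7, …
ICs: h(0) = 0, h′(0) = 0, h′′(0) = 8.

f: a_k = 0, 4, 0, -4/3, 0, 4/5, 0, -4/7, …
g: a_k = 2, 6, 9, 9, 27/4, 81/20, 81/40, 243/280, …
L₀ := L_f ⊗_s L_g (sym. prod.), ord ≤ 2.
h=∫₀ˣh₀: take L = L₀·Dx.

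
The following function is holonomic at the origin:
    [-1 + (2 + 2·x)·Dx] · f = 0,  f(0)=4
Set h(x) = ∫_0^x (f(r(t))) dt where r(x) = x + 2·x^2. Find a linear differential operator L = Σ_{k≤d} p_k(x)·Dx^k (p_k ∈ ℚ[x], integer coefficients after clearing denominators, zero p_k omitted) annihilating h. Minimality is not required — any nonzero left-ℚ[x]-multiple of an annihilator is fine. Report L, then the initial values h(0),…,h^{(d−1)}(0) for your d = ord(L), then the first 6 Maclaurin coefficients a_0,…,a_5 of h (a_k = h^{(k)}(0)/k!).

f: a_k = 4, 2, -1/2, 1/4, -5/32, 7/64, …
L₀ from L_f via x↦r, Dx↦r'^{-1}Dx.
Integrate: L := L₀·Dx.
L = (-1 - 4·x)·Dx + (2 + 2·x + 4·x^2)·Dx^2  (order 2).
h: a_k = 0, 4, 1, 7/6, -7/16, -21/160, …
ICs: h(0) = 0, h′(0) = 4.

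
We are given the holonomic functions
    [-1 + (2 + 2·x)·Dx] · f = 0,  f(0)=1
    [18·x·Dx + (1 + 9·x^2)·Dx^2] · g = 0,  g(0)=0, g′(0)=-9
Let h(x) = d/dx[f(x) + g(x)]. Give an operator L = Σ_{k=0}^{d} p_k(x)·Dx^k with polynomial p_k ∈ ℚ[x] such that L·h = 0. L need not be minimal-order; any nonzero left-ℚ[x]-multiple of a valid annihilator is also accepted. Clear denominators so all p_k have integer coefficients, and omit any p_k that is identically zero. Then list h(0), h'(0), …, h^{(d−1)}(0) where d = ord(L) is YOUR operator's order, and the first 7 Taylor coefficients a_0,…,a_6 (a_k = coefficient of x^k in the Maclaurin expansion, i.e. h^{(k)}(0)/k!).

L = (-36 - 90·x + 972·x^2 + 486·x^3) + (-75 - 144·x + 1818·x^2 + 3888·x^3 + 1701·x^4)·Dx + (-2 + 70·x + 108·x^2 + 684·x^3 + 1134·x^4 + 486·x^5)·Dx^2  (order 2).
h: a_k = -17/2, -1/4, 1299/16, -5/32, -186589/256, -63/512, 13437159/2048, …
ICs: h(0) = -17/2, h′(0) = -1/4.

f: a_k = 1, 1/2, -1/8, 1/16, -5/128, 7/256, -21/1024, …
g: a_k = 0, -9, 0, 27, 0, -729/5, 0, …
Weyl lclm of L_f,L_g ⇒ L₀ (ord ≤ 3).
h=h₀': d/dx-closure on L₀ ⇒ L.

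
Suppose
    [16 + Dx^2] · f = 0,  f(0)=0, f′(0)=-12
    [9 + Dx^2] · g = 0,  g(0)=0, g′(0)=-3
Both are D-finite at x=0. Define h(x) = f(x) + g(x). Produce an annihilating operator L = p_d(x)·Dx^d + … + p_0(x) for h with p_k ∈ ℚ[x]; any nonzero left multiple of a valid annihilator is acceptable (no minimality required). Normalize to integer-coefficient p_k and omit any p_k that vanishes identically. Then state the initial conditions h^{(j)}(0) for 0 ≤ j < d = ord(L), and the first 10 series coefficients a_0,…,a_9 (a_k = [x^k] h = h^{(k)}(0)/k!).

f: a_k = 0, -12, 0, 32, 0, -128/5, 0, 1024/105, 0, -2048/945, …
g: a_k = 0, -3, 0, 9/2, 0, -81/40, 0, 243/560, 0, -243/4480, …
f+g: L₀ = lclm(L_f,L_g), ord ≤ 2+2.
L = 144 + 25·Dx^2 + Dx^4  (order 4).
h: a_k = 0, -15, 0, 73/2, 0, -221/8, 0, 17113/1680, 0, -53741/24192, …
ICs: h(0) = 0, h′(0) = -15, h′′(0) = 0, h′′′(0) = 219.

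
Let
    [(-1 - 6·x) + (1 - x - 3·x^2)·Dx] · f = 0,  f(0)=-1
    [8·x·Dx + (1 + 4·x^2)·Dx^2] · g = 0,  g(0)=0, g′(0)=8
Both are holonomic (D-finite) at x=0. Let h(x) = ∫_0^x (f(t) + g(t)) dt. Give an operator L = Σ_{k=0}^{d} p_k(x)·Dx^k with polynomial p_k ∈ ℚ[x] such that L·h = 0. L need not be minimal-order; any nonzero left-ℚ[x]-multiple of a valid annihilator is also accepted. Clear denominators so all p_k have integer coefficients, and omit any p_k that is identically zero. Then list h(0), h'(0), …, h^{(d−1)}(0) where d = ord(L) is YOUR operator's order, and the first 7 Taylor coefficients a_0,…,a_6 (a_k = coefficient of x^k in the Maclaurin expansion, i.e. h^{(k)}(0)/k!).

f: a_k = -1, -1, -4, -7, -19, -40, -97, …
g: a_k = 0, 8, 0, -32/3, 0, 128/5, 0, …
Sum ⇒ L₀ = lclm(L_f,L_g) in ℚ(x)⟨Dx⟩.
h=∫₀ˣh₀: take L = L₀·Dx.
L = (-32 + 128·x + 1488·x^2 + 2880·x^3 + 8424·x^4 + 2592·x^6)·Dx^2 + (25 + 160·x + 214·x^2 + 1188·x^3 + 2628·x^4 + 6264·x^5 + 432·x^6 + 2592·x^7)·Dx^3 + (-4 - 9·x - 54·x^2 + 66·x^3 + x^4 + 444·x^5 + 720·x^6 + 144·x^7 + 432·x^8)·Dx^4  (order 4).
h: a_k = 0, -1, 7/2, -4/3, -53/12, -19/5, -12/5, …
ICs: h(0) = 0, h′(0) = -1, h′′(0) = 7, h′′′(0) = -8.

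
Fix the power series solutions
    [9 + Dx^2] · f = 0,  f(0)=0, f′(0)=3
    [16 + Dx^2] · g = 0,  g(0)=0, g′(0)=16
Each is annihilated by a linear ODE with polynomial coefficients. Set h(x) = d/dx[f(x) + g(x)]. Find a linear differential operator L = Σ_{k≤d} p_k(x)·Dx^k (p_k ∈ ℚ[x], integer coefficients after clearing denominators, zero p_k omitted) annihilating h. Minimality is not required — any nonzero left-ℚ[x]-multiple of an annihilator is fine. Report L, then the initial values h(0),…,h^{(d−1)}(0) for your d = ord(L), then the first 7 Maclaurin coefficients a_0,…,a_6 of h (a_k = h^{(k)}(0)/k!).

f: a_k = 0, 3, 0, -9/2, 0, 81/40, 0, …
g: a_k = 0, 16, 0, -128/3, 0, 512/15, 0, …
L₀ := lclm(L_f,L_g); ord L₀ ≤ 2+2.
Differentiate: ansatz ord ≤ ord L₀ ⇒ L.
L = 144 + 25·Dx^2 + Dx^4  (order 4).
h: a_k = 19, 0, -283/2, 0, 4339/24, 0, -67723/720, …
ICs: h(0) = 19, h′(0) = 0, h′′(0) = -283, h′′′(0) = 0.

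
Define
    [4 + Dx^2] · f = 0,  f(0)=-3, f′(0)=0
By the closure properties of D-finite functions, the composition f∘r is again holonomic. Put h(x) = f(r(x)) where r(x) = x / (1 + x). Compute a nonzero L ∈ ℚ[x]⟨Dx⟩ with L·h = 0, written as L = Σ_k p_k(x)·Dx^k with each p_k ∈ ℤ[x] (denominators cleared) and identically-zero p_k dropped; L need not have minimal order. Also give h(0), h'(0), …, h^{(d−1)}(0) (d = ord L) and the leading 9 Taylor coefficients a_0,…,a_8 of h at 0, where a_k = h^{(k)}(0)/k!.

f: a_k = -3, 0, 6, 0, -2, 0, 4/15, 0, -2/105, …
f∘r: x↦r, Dx↦Dx/r' in L_f ⇒ L₀.
L = 4 + (2 + 6·x + 6·x^2 + 2·x^3)·Dx + (1 + 4·x + 6·x^2 + 4·x^3 + x^4)·Dx^2  (order 2).
h: a_k = -3, 0, 6, -12, 16, -16, 154/15, 12/5, -2354/105, …
ICs: h(0) = -3, h′(0) = 0.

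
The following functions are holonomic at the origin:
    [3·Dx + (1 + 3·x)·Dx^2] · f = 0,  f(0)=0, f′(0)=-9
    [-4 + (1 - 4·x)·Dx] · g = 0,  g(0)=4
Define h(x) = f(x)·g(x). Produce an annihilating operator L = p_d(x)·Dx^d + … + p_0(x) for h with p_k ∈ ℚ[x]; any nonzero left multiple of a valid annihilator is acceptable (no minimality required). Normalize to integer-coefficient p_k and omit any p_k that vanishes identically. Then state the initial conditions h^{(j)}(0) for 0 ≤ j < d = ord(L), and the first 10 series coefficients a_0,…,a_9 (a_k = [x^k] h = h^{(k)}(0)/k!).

L = 12 + (5 + 36·x)·Dx + (-1 + x + 12·x^2)·Dx^2  (order 2).
h: a_k = 0, -36, -90, -468, -1629, -35496/5, -134694/5, -3902652/35, -30532311/70, -61983162/35, …
ICs: h(0) = 0, h′(0) = -36.

f: a_k = 0, -9, 27/2, -27, 243/4, -729/5, 729/2, -6561/7, 19683/8, -6561, …
g: a_k = 4, 16, 64, 256, 1024, 4096, 16384, 65536, 262144, 1048576, …
Sym-product of L_f,L_g gives L₀ (≤ ord 2).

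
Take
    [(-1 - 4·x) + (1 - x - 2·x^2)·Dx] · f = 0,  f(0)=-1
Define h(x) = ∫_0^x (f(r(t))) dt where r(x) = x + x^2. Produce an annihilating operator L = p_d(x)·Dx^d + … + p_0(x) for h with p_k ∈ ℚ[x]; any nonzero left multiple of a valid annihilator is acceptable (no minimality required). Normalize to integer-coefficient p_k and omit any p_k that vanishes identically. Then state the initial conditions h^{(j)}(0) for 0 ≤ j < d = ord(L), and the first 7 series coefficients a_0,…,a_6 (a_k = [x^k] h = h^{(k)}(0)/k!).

L = (1 + 6·x + 12·x^2 + 8·x^3)·Dx + (-1 + x + 3·x^2 + 4·x^3 + 2·x^4)·Dx^2  (order 2).
h: a_k = 0, -1, -1/2, -4/3, -11/4, -29/5, -40/3, …
ICs: h(0) = 0, h′(0) = -1.

f: a_k = -1, -1, -3, -5, -11, -21, -43, …
L₀ from L_f via x↦r, Dx↦r'^{-1}Dx.
∫: right-multiply L₀ by Dx.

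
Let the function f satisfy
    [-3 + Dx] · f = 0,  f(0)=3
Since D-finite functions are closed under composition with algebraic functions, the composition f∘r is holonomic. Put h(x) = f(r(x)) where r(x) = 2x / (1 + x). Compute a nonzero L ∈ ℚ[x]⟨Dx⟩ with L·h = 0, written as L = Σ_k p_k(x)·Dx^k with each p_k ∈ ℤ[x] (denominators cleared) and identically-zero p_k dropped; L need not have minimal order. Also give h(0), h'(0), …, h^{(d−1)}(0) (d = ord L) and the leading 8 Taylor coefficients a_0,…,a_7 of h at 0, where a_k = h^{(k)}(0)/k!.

L = -6 + (1 + 2·x + x^2)·Dx  (order 1).
h: a_k = 3, 18, 36, 18, -18, -18/5, 72/5, -342/35, …
ICs: h(0) = 3.

f: a_k = 3, 9, 27/2, 27/2, 81/8, 243/40, 243/80, 729/560, …
h₀=f(r): pull back L_f along r ⇒ L₀.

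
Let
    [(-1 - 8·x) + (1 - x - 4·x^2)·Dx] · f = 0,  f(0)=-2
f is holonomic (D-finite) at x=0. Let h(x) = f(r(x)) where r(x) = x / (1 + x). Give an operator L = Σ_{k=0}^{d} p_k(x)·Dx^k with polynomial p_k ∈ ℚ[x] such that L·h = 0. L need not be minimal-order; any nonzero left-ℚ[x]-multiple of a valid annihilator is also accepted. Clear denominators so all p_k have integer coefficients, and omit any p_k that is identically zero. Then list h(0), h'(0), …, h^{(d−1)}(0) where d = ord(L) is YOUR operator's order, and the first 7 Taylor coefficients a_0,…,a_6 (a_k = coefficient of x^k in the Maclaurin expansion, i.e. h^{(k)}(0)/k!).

L = (1 + 9·x) + (-1 - 2·x + 3·x^2 + 4·x^3)·Dx  (order 1).
h: a_k = -2, -2, -8, 0, -32, 32, -160, …
ICs: h(0) = -2.

f: a_k = -2, -2, -10, -18, -58, -130, -362, …
f∘r: x↦r, Dx↦Dx/r' in L_f ⇒ L₀.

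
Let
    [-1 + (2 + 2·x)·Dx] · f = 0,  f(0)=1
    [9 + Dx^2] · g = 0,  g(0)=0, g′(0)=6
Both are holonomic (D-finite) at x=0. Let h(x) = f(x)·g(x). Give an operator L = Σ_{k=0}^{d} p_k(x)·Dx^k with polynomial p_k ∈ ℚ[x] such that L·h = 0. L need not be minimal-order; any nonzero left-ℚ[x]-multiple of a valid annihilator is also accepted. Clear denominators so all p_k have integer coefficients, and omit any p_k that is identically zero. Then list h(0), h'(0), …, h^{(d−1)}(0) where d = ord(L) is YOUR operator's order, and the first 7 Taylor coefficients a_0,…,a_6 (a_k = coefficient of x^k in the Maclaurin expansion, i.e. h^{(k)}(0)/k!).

L = (39 + 72·x + 36·x^2) + (-4 - 4·x)·Dx + (4 + 8·x + 4·x^2)·Dx^2  (order 2).
h: a_k = 0, 6, 3, -39/4, -33/8, 1581/320, 1041/640, …
ICs: h(0) = 0, h′(0) = 6.

f: a_k = 1, 1/2, -1/8, 1/16, -5/128, 7/256, -21/1024, …
g: a_k = 0, 6, 0, -9, 0, 81/20, 0, …
L₀ := L_f ⊗_s L_g (sym. prod.), ord ≤ 2.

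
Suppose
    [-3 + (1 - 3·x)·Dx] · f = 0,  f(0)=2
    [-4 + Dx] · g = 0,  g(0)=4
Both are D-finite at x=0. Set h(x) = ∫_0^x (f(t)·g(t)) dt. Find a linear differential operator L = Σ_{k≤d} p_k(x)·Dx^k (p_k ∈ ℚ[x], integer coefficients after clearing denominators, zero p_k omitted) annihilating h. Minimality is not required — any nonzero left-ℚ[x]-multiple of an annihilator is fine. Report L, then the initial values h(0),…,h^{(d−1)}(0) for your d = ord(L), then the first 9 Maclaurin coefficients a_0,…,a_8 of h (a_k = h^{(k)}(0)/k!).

f: a_k = 2, 6, 18, 54, 162, 486, 1458, 4374, 13122, …
g: a_k = 4, 16, 32, 128/3, 128/3, 512/15, 1024/45, 4096/315, 2048/315, …
L₀ := L_f ⊗_s L_g (sym. prod.), ord ≤ 1.
h=∫h₀ ⇒ L = L₀·Dx.
L = (7 - 12·x)·Dx + (-1 + 3·x)·Dx^2  (order 2).
h: a_k = 0, 8, 28, 232/3, 586/3, 7288/15, 55172/45, 995144/315, 2613277/315, …
ICs: h(0) = 0, h′(0) = 8.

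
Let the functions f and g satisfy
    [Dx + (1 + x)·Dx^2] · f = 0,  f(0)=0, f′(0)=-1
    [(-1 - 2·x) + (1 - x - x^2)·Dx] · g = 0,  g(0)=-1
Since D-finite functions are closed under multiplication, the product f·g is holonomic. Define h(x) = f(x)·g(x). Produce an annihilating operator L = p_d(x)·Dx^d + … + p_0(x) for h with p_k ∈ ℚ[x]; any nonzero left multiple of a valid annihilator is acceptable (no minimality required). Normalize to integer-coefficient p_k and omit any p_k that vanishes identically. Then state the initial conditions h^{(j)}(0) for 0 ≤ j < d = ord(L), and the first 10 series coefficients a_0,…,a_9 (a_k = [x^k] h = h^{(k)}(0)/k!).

L = (3 + 4·x) + (1 + 7·x + 5·x^2)·Dx + (-1 + 2·x^2 + x^3)·Dx^2  (order 2).
h: a_k = 0, 1, 1/2, 11/6, 25/12, 247/60, 181/30, 1441/140, 13609/840, 13409/504, …
ICs: h(0) = 0, h′(0) = 1.

f: a_k = 0, -1, 1/2, -1/3, 1/4, -1/5, 1/6, -1/7, 1/8, -1/9, …
g: a_k = -1, -1, -2, -3, -5, -8, -13, -21, -34, -55, …
L₀ := L_f ⊗_s L_g (sym. prod.), ord ≤ 2.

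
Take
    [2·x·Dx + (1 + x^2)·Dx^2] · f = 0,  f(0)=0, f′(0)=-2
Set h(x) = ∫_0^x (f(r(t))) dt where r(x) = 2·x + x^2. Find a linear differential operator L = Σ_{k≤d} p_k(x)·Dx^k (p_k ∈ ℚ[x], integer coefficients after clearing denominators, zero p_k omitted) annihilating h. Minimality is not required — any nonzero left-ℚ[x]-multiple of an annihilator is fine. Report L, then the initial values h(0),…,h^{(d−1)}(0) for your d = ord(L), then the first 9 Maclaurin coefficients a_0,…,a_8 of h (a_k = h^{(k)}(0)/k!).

L = (-1 + 8·x + 16·x^2 + 12·x^3 + 3·x^4)·Dx^2 + (1 + x + 4·x^2 + 8·x^3 + 5·x^4 + x^5)·Dx^3  (order 3).
h: a_k = 0, 0, -2, -2/3, 4/3, 8/5, -22/15, -94/21, 4/7, …
ICs: h(0) = 0, h′(0) = 0, h′′(0) = -4.

f: a_k = 0, -2, 0, 2/3, 0, -2/5, 0, 2/7, 0, …
f∘r: x↦r, Dx↦Dx/r' in L_f ⇒ L₀.
Integrate: L := L₀·Dx.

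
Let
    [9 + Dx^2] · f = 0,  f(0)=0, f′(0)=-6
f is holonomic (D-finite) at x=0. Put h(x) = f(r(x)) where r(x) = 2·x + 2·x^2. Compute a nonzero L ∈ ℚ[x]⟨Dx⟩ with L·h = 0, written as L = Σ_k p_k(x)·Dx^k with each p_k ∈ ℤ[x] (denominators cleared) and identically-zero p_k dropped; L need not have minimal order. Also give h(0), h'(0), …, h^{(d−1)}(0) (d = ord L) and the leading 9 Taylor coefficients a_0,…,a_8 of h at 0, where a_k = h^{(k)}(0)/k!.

f: a_k = 0, -6, 0, 9, 0, -81/20, 0, 243/280, 0, …
Change of var in L_f (x↦r) gives L₀.
L = (36 + 216·x + 432·x^2 + 288·x^3) - 2·Dx + (1 + 2·x)·Dx^2  (order 2).
h: a_k = 0, -12, -12, 72, 216, 432/5, -576, -41472/35, -2592/5, …
ICs: h(0) = 0, h′(0) = -12.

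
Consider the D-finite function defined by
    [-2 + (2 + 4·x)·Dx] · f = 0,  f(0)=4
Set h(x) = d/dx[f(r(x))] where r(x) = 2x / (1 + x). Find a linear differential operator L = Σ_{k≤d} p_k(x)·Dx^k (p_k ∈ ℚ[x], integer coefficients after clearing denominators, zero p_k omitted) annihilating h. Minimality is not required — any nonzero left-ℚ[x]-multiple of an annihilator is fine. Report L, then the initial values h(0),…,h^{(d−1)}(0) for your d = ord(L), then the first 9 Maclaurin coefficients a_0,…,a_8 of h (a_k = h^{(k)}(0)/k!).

f: a_k = 4, 4, -2, 2, -5/2, 7/2, -21/4, 33/4, -429/32, …
Change of var in L_f (x↦r) gives L₀.
h₀' ⇒ L via d/dx closure of L₀.
L = (-4 - 10·x) + (-1 - 6·x - 5·x^2)·Dx  (order 1).
h: a_k = 8, -32, 120, -480, 2040, -9024, 40936, -188800, 880920, …
ICs: h(0) = 8.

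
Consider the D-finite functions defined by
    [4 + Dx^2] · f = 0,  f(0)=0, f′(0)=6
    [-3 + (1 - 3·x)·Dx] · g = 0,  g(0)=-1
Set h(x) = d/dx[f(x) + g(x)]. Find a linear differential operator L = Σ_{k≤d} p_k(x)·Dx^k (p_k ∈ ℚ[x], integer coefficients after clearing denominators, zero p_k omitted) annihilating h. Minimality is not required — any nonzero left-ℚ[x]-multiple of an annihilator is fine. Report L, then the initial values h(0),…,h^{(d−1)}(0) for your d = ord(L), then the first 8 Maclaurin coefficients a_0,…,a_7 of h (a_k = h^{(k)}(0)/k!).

f: a_k = 0, 6, 0, -4, 0, 4/5, 0, -8/105, …
g: a_k = -1, -3, -9, -27, -81, -243, -729, -2187, …
h₀=f+g: left-lcm gives L₀, ord ≤ 3.
Derive L from L₀ (diff closure).
L = (1344 - 288·x + 432·x^2) + (-116 + 396·x - 216·x^2 + 216·x^3)·Dx + (336 - 72·x + 108·x^2)·Dx^2 + (-29 + 99·x - 54·x^2 + 54·x^3)·Dx^3  (order 3).
h: a_k = 3, -18, -93, -324, -1211, -4374, -229643/15, -52488, …
ICs: h(0) = 3, h′(0) = -18, h′′(0) = -186.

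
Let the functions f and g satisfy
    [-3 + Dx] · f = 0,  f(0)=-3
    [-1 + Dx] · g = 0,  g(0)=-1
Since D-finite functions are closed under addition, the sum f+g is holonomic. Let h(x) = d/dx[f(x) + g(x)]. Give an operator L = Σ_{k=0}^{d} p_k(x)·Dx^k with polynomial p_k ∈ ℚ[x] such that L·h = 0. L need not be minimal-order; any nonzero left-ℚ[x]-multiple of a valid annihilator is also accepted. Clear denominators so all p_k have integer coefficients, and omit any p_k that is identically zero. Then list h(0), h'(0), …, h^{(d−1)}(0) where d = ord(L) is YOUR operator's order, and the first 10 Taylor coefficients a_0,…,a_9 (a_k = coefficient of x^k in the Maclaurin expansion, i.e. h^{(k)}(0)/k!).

L = 3 - 4·Dx + Dx^2  (order 2).
h: a_k = -10, -28, -41, -122/3, -365/12, -547/30, -3281/360, -703/180, -5905/4032, -44287/90720, …
ICs: h(0) = -10, h′(0) = -28.

f: a_k = -3, -9, -27/2, -27/2, -81/8, -243/40, -243/80, -729/560, -2187/4480, -729/4480, …
g: a_k = -1, -1, -1/2, -1/6, -1/24, -1/120, -1/720, -1/5040, -1/40320, -1/362880, …
Weyl lclm of L_f,L_g ⇒ L₀ (ord ≤ 2).
h₀' ⇒ L via d/dx closure of L₀.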